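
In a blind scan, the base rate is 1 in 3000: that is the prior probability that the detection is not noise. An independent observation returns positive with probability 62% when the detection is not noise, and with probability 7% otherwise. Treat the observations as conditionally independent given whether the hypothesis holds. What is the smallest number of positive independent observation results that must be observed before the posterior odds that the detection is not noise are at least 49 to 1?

6

Prior odds = (1/3000)/(2999/3000) = 1/2999.
Likelihood ratio of a positive result = 0.62/0.07 = 62/7.
Target odds = 49.
Require (62/7)ⁿ ≥ 49 ÷ (1/2999) = 146951.
(62/7)⁵ = 916132832/16807 falls short of 146951 but (62/7)⁶ ≈482794 reaches it, so n = 6.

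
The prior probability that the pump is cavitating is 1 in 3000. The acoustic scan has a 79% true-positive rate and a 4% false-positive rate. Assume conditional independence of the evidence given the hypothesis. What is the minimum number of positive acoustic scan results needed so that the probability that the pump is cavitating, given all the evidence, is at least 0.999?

Prior odds = (1/3000)/(2999/3000) = 1/2999.
Likelihood ratio of a positive result = 0.79/0.04 = 19.75.
Target posterior odds = 0.999/0.001 = 999.
Require 19.75ⁿ ≥ 999 ÷ (1/2999) = 2996001.
19.75⁴ = 38950081/256 falls short of 2996001 but 19.75⁵ ≈3.00494e+06 reaches it, so n = 5.

5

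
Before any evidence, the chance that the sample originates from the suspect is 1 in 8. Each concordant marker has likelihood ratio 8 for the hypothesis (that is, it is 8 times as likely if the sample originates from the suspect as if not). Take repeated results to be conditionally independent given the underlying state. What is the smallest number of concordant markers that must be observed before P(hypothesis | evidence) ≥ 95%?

3

Prior odds: 0.125 ÷ 0.875 = 1/7.
Likelihood ratio per concordant marker = 8.
Target posterior odds = 0.95/0.05 = 19.
Require 8ⁿ ≥ 19 ÷ (1/7) = 133.
8² = 64 falls short of 133 but 8³ = 512 reaches it, so n = 3.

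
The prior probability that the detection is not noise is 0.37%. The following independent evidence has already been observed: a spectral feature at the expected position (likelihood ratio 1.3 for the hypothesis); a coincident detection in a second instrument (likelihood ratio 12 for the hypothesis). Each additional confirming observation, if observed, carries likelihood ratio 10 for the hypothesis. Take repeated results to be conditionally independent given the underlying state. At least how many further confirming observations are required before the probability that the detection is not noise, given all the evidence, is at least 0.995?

4

Prior odds = 0.0037/0.9963 = 37/9963.
Combined Bayes factor of the evidence already in hand = 1.3 × 12 = 15.6.
Odds after that evidence = (37/9963) × 15.6 = 962/16605.
Target odds = 0.995/0.005 = 199.
Need 10ⁿ ≥ 199 ÷ (962/16605) = 3304395/962.
10³ = 1000 falls short of 3304395/962 but 10⁴ = 10000 reaches it, so n = 4.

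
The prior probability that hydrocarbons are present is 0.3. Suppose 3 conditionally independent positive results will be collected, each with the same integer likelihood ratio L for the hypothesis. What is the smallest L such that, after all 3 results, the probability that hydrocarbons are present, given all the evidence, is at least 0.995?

8

Prior odds = 0.3/0.7 = 3/7.
Target odds = 0.995/0.005 = 199.
Need L³ ≥ 199 ÷ (3/7) = 1393/3.
7³ = 343 < 1393/3 ≤ 512 = 8³, so L = 8.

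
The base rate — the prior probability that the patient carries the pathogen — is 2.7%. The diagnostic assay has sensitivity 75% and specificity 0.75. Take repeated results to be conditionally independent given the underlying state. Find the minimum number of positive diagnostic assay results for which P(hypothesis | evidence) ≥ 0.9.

Prior odds = 0.027/0.973 = 27/973.
False-positive rate = 1 − 0.75 = 0.25; likelihood ratio of a positive = 0.75/0.25 = 3.
Target posterior odds = 0.9/0.1 = 9.
Require 3ⁿ ≥ 9 ÷ (27/973) = 973/3.
3⁵ = 243 falls short of 973/3 but 3⁶ = 729 reaches it, so n = 6.

6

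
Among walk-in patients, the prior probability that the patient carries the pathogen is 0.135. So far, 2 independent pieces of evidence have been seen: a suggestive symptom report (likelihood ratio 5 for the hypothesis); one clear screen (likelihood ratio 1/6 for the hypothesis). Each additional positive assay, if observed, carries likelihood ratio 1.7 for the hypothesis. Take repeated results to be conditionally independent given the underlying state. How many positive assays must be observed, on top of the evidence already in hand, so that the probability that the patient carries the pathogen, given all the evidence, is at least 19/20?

10

Prior odds = 0.135/0.865 = 27/173.
Combined Bayes factor of the evidence already in hand = 5 × (1/6) = 5/6.
Odds after that evidence = (27/173) × 5/6 = 45/346.
Target odds = 0.95/0.05 = 19.
Need 1.7ⁿ ≥ 19 ÷ (45/346) = 6574/45.
1.7⁹ ≈118.588 falls short of 6574/45 but 1.7¹⁰ ≈201.599 reaches it, so n = 10.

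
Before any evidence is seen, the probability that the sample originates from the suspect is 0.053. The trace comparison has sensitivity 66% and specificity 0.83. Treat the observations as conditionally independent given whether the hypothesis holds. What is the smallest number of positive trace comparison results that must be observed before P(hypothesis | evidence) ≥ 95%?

Prior odds = 0.053/0.947 = 53/947.
False-positive rate = 1 − 0.83 = 0.17; likelihood ratio of a positive = 0.66/0.17 = 66/17.
Target odds: 0.95 ÷ 0.05 = 19.
Need (53/947) × (66/17)ⁿ ≥ 19, i.e. (66/17)ⁿ ≥ 17993/53.
(66/17)⁴ = 18974736/83521 falls short of 17993/53 but (66/17)⁵ ≈882.013 reaches it, so n = 5.

5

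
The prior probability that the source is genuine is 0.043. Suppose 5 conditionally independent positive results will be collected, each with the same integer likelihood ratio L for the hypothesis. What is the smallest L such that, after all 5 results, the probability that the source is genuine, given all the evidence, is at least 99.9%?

8

Prior odds = 0.043/0.957 = 43/957.
Target odds = 0.999/0.001 = 999.
Need L⁵ ≥ 999 ÷ (43/957) = 956043/43.
7⁵ = 16807 < 956043/43 ≤ 32768 = 8⁵, so L = 8.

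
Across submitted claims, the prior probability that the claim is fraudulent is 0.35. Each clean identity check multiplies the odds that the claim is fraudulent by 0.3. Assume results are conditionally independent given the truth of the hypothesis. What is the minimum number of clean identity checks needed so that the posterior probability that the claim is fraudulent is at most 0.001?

6

Prior odds = 0.35/0.65 = 7/13.
Likelihood ratio per clean identity check = 0.3.
Target odds: 0.001 ÷ 0.999 = 1/999.
Need (7/13) × 0.3ⁿ ≤ 1/999, i.e. 0.3ⁿ ≤ 13/6993.
0.3⁵ = 243/100000 is still above 13/6993 but 0.3⁶ = 729/1000000 is at or below it, so n = 6.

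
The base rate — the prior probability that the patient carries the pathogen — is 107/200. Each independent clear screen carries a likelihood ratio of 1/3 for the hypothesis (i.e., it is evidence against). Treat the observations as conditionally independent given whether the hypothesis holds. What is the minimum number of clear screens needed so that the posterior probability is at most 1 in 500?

Prior odds: 0.535 ÷ 0.465 = 107/93.
Likelihood ratio per clear screen = 1/3.
Target posterior odds = 0.002/0.998 = 1/499.
Need (107/93) × (1/3)ⁿ ≤ 1/499, i.e. (1/3)ⁿ ≤ 93/53393.
(1/3)⁵ = 1/243 is still above 93/53393 but (1/3)⁶ = 1/729 is at or below it, so n = 6.

6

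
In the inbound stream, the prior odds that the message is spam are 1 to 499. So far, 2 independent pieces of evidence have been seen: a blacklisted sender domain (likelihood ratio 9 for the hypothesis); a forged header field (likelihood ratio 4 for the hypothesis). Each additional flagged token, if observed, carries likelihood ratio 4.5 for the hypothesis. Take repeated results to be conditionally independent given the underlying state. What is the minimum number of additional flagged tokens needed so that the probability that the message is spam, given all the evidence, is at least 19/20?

4

Prior odds = 1/499.
Combined Bayes factor of the evidence already in hand = 9 × 4 = 36.
Odds after that evidence = (1/499) × 36 = 36/499.
Target odds = 0.95/0.05 = 19.
Need 4.5ⁿ ≥ 19 ÷ (36/499) = 9481/36.
4.5³ = 91.125 falls short of 9481/36 but 4.5⁴ = 410.0625 reaches it, so n = 4.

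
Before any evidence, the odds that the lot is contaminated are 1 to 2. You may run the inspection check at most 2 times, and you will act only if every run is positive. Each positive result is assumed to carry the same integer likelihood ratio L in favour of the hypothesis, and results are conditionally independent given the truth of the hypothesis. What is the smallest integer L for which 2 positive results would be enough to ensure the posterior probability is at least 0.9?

5

Prior odds = 0.5.
Target odds = 0.9/0.1 = 9.
Need L² ≥ 9 ÷ 0.5 = 18.
4² = 16 < 18 ≤ 25 = 5², so L = 5.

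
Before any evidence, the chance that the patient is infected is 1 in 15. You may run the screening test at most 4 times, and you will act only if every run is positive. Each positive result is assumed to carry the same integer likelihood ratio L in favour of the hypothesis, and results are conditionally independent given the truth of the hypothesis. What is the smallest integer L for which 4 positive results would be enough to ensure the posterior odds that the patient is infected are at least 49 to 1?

Prior odds = (1/15)/(14/15) = 1/14.
Target odds = 49.
Need L⁴ ≥ 49 ÷ (1/14) = 686.
5⁴ = 625 < 686 ≤ 1296 = 6⁴, so L = 6.

6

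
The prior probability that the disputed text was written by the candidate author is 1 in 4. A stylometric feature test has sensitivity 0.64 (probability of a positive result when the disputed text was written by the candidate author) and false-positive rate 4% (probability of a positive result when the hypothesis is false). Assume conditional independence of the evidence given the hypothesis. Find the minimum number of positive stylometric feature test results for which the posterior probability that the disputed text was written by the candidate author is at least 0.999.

Prior odds: 0.25 ÷ 0.75 = 1/3.
Likelihood ratio of a positive result = 0.64/0.04 = 16.
Target posterior odds = 0.999/0.001 = 999.
Require 16ⁿ ≥ 999 ÷ (1/3) = 2997.
16² = 256 falls short of 2997 but 16³ = 4096 reaches it, so n = 3.

3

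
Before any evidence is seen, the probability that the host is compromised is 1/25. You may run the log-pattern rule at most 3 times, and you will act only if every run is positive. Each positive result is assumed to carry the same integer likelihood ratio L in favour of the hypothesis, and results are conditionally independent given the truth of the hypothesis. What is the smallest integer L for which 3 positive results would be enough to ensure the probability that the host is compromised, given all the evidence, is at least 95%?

Prior odds = 0.04/0.96 = 1/24.
Target odds = 0.95/0.05 = 19.
Need L³ ≥ 19 ÷ (1/24) = 456.
7³ = 343 < 456 ≤ 512 = 8³, so L = 8.

8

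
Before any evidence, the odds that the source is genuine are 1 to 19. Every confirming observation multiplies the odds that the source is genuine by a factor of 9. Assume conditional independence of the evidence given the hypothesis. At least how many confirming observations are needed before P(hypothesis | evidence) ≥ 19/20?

3

Prior odds = 1/19.
Likelihood ratio per confirming observation = 9.
Target posterior odds = 0.95/0.05 = 19.
Need (1/19) × 9ⁿ ≥ 19, i.e. 9ⁿ ≥ 361.
9² = 81 falls short of 361 but 9³ = 729 reaches it, so n = 3.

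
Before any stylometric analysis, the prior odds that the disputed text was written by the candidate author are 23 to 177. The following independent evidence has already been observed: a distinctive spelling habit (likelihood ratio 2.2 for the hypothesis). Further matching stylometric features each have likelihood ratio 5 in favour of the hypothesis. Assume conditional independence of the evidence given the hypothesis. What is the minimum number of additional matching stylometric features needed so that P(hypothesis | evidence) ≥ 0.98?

Prior odds = 23/177.
Bayes factor of the evidence already in hand = 2.2.
Odds after that evidence = (23/177) × 2.2 = 253/885.
Target odds = 0.98/0.02 = 49.
Need 5ⁿ ≥ 49 ÷ (253/885) = 43365/253.
5³ = 125 falls short of 43365/253 but 5⁴ = 625 reaches it, so n = 4.

4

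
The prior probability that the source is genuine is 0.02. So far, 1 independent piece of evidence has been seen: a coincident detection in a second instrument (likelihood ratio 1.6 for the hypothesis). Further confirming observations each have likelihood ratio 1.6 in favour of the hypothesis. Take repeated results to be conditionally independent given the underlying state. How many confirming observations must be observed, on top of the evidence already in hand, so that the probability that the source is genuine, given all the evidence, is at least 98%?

Prior odds = 0.02/0.98 = 1/49.
Bayes factor of the evidence already in hand = 1.6.
Odds after that evidence = (1/49) × 1.6 = 8/245.
Target odds = 0.98/0.02 = 49.
Need 1.6ⁿ ≥ 49 ÷ (8/245) = 1500.625.
1.6¹⁵ ≈1152.92 falls short of 1500.625 but 1.6¹⁶ ≈1844.67 reaches it, so n = 16.

16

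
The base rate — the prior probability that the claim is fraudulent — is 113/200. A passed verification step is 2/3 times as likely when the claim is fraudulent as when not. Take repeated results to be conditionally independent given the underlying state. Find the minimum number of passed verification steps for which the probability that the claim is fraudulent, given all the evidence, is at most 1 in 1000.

18

Prior odds = 0.565/0.435 = 113/87.
Likelihood ratio per passed verification step = 2/3.
Target posterior odds = 0.001/0.999 = 1/999.
Need (113/87) × (2/3)ⁿ ≤ 1/999, i.e. (2/3)ⁿ ≤ 29/37629.
(2/3)¹⁷ = 131072/129140163 is still above 29/37629 but (2/3)¹⁸ = 262144/387420489 is at or below it, so n = 18.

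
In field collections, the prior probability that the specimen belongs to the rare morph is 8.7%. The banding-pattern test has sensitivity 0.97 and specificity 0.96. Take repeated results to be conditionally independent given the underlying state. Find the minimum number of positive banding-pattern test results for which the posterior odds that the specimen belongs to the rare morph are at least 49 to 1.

Prior odds: 0.087 ÷ 0.913 = 87/913.
False-positive rate = 1 − 0.96 = 0.04; likelihood ratio of a positive = 0.97/0.04 = 24.25.
Target odds = 49.
Need (87/913) × 24.25ⁿ ≥ 49, i.e. 24.25ⁿ ≥ 44737/87.
24.25¹ = 24.25 falls short of 44737/87 but 24.25² = 588.0625 reaches it, so n = 2.

2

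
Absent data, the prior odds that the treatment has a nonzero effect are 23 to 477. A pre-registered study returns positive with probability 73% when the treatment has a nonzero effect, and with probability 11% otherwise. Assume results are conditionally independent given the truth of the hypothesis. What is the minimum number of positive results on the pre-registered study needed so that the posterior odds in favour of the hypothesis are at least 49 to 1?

Prior odds = 23/477.
Likelihood ratio of a positive result = 0.73/0.11 = 73/11.
Target odds = 49.
Need (23/477) × (73/11)ⁿ ≥ 49, i.e. (73/11)ⁿ ≥ 23373/23.
(73/11)³ = 389017/1331 falls short of 23373/23 but (73/11)⁴ = 28398241/14641 reaches it, so n = 4.

4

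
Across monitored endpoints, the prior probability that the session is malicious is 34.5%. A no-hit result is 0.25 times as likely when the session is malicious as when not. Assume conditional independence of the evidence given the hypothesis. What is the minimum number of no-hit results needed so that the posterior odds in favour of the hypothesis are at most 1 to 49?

Prior odds = 0.345/0.655 = 69/131.
Likelihood ratio per no-hit result = 0.25.
Target odds = 1/49.
Require 0.25ⁿ ≤ 1/49 ÷ (69/131) = 131/3381.
0.25² = 0.0625 is still above 131/3381 but 0.25³ = 0.015625 is at or below it, so n = 3.

3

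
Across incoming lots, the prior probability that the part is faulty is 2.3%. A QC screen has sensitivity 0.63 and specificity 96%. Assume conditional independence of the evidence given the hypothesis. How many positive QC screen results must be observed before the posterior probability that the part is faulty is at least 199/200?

Prior odds: 0.023 ÷ 0.977 = 23/977.
False-positive rate = 1 − 0.96 = 0.04; likelihood ratio of a positive = 0.63/0.04 = 15.75.
Target odds: 0.995 ÷ 0.005 = 199.
Need (23/977) × 15.75ⁿ ≥ 199, i.e. 15.75ⁿ ≥ 194423/23.
15.75³ = 3906.984375 falls short of 194423/23 but 15.75⁴ = 15752961/256 reaches it, so n = 4.

4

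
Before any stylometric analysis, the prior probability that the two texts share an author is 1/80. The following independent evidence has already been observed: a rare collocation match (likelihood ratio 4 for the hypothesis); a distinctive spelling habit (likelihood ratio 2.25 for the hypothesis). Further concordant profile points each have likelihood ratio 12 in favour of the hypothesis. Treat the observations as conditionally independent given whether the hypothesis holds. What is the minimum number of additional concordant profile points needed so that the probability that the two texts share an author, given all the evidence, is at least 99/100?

Prior odds = 0.0125/0.9875 = 1/79.
Combined Bayes factor of the evidence already in hand = 4 × 2.25 = 9.
Odds after that evidence = (1/79) × 9 = 9/79.
Target odds = 0.99/0.01 = 99.
Need 12ⁿ ≥ 99 ÷ (9/79) = 869.
12² = 144 falls short of 869 but 12³ = 1728 reaches it, so n = 3.

3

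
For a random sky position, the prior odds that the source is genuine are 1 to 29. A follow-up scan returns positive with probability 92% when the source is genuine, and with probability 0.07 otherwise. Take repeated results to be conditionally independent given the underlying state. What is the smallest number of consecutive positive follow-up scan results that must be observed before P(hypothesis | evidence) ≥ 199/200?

Prior odds = 1/29.
Likelihood ratio of a positive result = 0.92/0.07 = 92/7.
Target odds: 0.995 ÷ 0.005 = 199.
Require (92/7)ⁿ ≥ 199 ÷ (1/29) = 5771.
(92/7)³ = 778688/343 falls short of 5771 but (92/7)⁴ = 71639296/2401 reaches it, so n = 4.

4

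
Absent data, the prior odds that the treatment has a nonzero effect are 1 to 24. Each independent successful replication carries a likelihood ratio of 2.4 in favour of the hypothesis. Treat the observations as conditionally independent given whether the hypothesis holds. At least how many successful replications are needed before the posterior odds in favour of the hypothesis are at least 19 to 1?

Prior odds = 1/24.
Likelihood ratio per successful replication = 2.4.
Target odds = 19.
Need (1/24) × 2.4ⁿ ≥ 19, i.e. 2.4ⁿ ≥ 456.
2.4⁶ = 2985984/15625 falls short of 456 but 2.4⁷ = 35831808/78125 reaches it, so n = 7.

7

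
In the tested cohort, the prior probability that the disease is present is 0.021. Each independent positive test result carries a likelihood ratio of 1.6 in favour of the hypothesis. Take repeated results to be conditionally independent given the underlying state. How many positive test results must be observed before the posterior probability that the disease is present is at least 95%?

Prior odds = 0.021/0.979 = 21/979.
Likelihood ratio per positive test result = 1.6.
Target posterior odds = 0.95/0.05 = 19.
Need (21/979) × 1.6ⁿ ≥ 19, i.e. 1.6ⁿ ≥ 18601/21.
1.6¹⁴ ≈720.576 falls short of 18601/21 but 1.6¹⁵ ≈1152.92 reaches it, so n = 15.

15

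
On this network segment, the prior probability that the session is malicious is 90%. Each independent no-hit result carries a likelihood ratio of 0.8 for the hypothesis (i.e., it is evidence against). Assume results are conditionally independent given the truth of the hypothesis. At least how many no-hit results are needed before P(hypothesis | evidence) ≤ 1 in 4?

Prior odds = 0.9/0.1 = 9.
Likelihood ratio per no-hit result = 0.8.
Target posterior odds = 0.25/0.75 = 1/3.
Need 9 × 0.8ⁿ ≤ 1/3, i.e. 0.8ⁿ ≤ 1/27.
0.8¹⁴ ≈0.0439805 is still above 1/27 but 0.8¹⁵ ≈0.0351844 is at or below it, so n = 15.

15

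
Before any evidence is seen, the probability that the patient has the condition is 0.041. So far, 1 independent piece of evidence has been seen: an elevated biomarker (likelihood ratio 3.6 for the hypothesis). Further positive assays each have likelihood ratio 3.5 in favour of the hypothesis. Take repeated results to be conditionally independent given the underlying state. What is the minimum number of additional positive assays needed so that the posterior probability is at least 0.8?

Prior odds = 0.041/0.959 = 41/959.
Bayes factor of the evidence already in hand = 3.6.
Odds after that evidence = (41/959) × 3.6 = 738/4795.
Target odds = 0.8/0.2 = 4.
Need 3.5ⁿ ≥ 4 ÷ (738/4795) = 9590/369.
3.5² = 12.25 falls short of 9590/369 but 3.5³ = 42.875 reaches it, so n = 3.

3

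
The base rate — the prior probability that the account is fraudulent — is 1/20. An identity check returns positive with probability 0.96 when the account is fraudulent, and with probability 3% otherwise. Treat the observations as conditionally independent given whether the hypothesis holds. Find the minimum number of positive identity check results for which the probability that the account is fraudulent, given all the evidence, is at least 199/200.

3

Prior odds: 0.05 ÷ 0.95 = 1/19.
Likelihood ratio of a positive result = 0.96/0.03 = 32.
Target posterior odds = 0.995/0.005 = 199.
Require 32ⁿ ≥ 199 ÷ (1/19) = 3781.
32² = 1024 falls short of 3781 but 32³ = 32768 reaches it, so n = 3.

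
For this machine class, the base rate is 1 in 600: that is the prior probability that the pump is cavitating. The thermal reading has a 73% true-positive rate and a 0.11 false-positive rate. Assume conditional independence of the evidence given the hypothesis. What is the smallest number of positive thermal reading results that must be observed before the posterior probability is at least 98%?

6

Prior odds = (1/600)/(599/600) = 1/599.
Likelihood ratio of a positive result = 0.73/0.11 = 73/11.
Target odds: 0.98 ÷ 0.02 = 49.
Need (1/599) × (73/11)ⁿ ≥ 49, i.e. (73/11)ⁿ ≥ 29351.
(73/11)⁵ ≈12872.1 falls short of 29351 but (73/11)⁶ ≈85424.2 reaches it, so n = 6.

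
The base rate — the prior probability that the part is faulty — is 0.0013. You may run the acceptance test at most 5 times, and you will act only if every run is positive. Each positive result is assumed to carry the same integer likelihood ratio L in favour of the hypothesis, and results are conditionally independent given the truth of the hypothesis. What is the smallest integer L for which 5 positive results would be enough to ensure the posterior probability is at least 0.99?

Prior odds = 0.0013/0.9987 = 13/9987.
Target odds = 0.99/0.01 = 99.
Need L⁵ ≥ 99 ÷ (13/9987) = 988713/13.
9⁵ = 59049 < 988713/13 ≤ 100000 = 10⁵, so L = 10.

10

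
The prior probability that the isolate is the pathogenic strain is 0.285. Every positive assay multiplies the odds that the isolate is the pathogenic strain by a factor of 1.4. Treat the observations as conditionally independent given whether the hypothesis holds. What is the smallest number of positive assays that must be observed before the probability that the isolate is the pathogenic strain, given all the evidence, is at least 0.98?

15

Prior odds = 0.285/0.715 = 57/143.
Likelihood ratio per positive assay = 1.4.
Target odds: 0.98 ÷ 0.02 = 49.
Need (57/143) × 1.4ⁿ ≥ 49, i.e. 1.4ⁿ ≥ 7007/57.
1.4¹⁴ ≈111.12 falls short of 7007/57 but 1.4¹⁵ ≈155.568 reaches it, so n = 15.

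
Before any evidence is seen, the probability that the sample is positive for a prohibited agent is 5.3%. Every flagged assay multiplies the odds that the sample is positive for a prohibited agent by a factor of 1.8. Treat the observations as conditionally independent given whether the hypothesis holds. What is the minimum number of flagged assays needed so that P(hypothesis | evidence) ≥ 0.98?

Prior odds: 0.053 ÷ 0.947 = 53/947.
Likelihood ratio per flagged assay = 1.8.
Target posterior odds = 0.98/0.02 = 49.
Require 1.8ⁿ ≥ 49 ÷ (53/947) = 46403/53.
1.8¹¹ ≈642.684 falls short of 46403/53 but 1.8¹² ≈1156.83 reaches it, so n = 12.

12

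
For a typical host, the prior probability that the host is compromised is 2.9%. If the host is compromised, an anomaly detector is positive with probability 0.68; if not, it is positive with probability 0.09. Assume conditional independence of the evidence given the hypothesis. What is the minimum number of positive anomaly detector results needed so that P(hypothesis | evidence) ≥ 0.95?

Prior odds: 0.029 ÷ 0.971 = 29/971.
Likelihood ratio of a positive = 0.68/0.09 = 68/9.
Target odds: 0.95 ÷ 0.05 = 19.
Need (29/971) × (68/9)ⁿ ≥ 19, i.e. (68/9)ⁿ ≥ 18449/29.
(68/9)³ = 314432/729 falls short of 18449/29 but (68/9)⁴ = 21381376/6561 reaches it, so n = 4.

4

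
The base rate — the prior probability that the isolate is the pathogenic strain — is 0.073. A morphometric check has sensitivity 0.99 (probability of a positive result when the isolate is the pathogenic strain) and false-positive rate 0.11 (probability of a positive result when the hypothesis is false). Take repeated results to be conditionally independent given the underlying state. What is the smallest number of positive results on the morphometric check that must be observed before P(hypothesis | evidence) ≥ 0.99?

4

Prior odds = 0.073/0.927 = 73/927.
Likelihood ratio of a positive result = 0.99/0.11 = 9.
Target posterior odds = 0.99/0.01 = 99.
Need (73/927) × 9ⁿ ≥ 99, i.e. 9ⁿ ≥ 91773/73.
9³ = 729 falls short of 91773/73 but 9⁴ = 6561 reaches it, so n = 4.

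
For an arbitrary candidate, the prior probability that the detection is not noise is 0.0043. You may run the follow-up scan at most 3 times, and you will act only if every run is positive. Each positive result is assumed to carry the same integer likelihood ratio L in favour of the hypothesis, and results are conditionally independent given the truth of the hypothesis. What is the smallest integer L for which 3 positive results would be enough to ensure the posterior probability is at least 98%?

23

Prior odds = 0.0043/0.9957 = 43/9957.
Target odds = 0.98/0.02 = 49.
Need L³ ≥ 49 ÷ (43/9957) = 487893/43.
22³ = 10648 < 487893/43 ≤ 12167 = 23³, so L = 23.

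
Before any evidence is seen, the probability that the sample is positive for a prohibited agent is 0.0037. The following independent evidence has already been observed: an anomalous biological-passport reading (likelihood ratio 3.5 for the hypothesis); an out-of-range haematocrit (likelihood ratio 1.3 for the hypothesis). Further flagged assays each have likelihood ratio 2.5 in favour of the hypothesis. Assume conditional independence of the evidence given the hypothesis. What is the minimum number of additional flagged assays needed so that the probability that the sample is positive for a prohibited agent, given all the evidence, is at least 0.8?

Prior odds = 0.0037/0.9963 = 37/9963.
Combined Bayes factor of the evidence already in hand = 3.5 × 1.3 = 4.55.
Odds after that evidence = (37/9963) × 4.55 = 3367/199260.
Target odds = 0.8/0.2 = 4.
Need 2.5ⁿ ≥ 4 ÷ (3367/199260) = 797040/3367.
2.5⁵ = 97.65625 falls short of 797040/3367 but 2.5⁶ = 244.140625 reaches it, so n = 6.

6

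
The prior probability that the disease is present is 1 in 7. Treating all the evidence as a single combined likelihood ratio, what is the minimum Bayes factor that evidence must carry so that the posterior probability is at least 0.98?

294

Prior odds = (1/7)/(6/7) = 1/6.
Target odds = 0.98/0.02 = 49.
Required Bayes factor = 49 ÷ (1/6) = 294.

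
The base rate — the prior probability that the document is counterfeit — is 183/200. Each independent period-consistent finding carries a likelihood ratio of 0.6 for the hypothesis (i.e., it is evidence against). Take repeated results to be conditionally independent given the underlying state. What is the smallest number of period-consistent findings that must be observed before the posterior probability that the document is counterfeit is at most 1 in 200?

16

Prior odds: 0.915 ÷ 0.085 = 183/17.
Likelihood ratio per period-consistent finding = 0.6.
Target odds: 0.005 ÷ 0.995 = 1/199.
Require 0.6ⁿ ≤ 1/199 ÷ (183/17) = 17/36417.
0.6¹⁵ ≈0.000470185 is still above 17/36417 but 0.6¹⁶ ≈0.000282111 is at or below it, so n = 16.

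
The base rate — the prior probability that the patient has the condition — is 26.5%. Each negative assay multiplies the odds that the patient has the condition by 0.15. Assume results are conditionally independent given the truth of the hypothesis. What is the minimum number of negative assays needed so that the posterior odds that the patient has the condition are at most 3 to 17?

Prior odds: 0.265 ÷ 0.735 = 53/147.
Likelihood ratio per negative assay = 0.15.
Target odds = 3/17.
Require 0.15ⁿ ≤ 3/17 ÷ (53/147) = 441/901.
0.15¹ = 0.15, which is already at or below the required 441/901; so n = 1.

1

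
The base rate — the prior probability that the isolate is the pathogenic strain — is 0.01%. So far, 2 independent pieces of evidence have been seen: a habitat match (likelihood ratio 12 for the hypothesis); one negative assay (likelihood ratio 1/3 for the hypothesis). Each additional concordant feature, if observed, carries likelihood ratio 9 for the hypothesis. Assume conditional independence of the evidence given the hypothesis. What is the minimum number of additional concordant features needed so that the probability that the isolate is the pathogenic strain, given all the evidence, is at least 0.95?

5

Prior odds = 0.0001/0.9999 = 1/9999.
Combined Bayes factor of the evidence already in hand = 12 × (1/3) = 4.
Odds after that evidence = (1/9999) × 4 = 4/9999.
Target odds = 0.95/0.05 = 19.
Need 9ⁿ ≥ 19 ÷ (4/9999) = 47495.25.
9⁴ = 6561 falls short of 47495.25 but 9⁵ = 59049 reaches it, so n = 5.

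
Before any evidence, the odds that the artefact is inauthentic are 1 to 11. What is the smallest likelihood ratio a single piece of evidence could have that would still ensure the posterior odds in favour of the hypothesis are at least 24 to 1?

Prior odds = 1/11.
Target odds = 24.
Required Bayes factor = 24 ÷ (1/11) = 264.

264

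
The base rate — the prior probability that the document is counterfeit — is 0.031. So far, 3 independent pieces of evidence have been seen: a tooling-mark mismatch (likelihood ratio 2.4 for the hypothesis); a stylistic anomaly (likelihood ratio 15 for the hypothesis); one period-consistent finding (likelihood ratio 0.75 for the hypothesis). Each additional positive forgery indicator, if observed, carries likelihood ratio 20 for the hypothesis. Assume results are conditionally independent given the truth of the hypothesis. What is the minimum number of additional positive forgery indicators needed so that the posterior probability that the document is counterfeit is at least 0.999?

Prior odds = 0.031/0.969 = 31/969.
Combined Bayes factor of the evidence already in hand = 2.4 × 15 × 0.75 = 27.
Odds after that evidence = (31/969) × 27 = 279/323.
Target odds = 0.999/0.001 = 999.
Need 20ⁿ ≥ 999 ÷ (279/323) = 35853/31.
20² = 400 falls short of 35853/31 but 20³ = 8000 reaches it, so n = 3.

3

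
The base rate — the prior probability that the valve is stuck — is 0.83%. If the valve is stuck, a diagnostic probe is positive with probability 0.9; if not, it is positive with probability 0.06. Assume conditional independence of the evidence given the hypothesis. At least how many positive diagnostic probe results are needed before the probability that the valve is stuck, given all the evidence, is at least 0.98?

4

Prior odds: 0.0083 ÷ 0.9917 = 83/9917.
Likelihood ratio of a positive = 0.9/0.06 = 15.
Target posterior odds = 0.98/0.02 = 49.
Require 15ⁿ ≥ 49 ÷ (83/9917) = 485933/83.
15³ = 3375 falls short of 485933/83 but 15⁴ = 50625 reaches it, so n = 4.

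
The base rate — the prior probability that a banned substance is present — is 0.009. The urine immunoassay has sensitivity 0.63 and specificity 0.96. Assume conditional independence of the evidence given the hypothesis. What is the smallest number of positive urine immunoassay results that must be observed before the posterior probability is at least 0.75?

3

Prior odds: 0.009 ÷ 0.991 = 9/991.
False-positive rate = 1 − 0.96 = 0.04; likelihood ratio of a positive = 0.63/0.04 = 15.75.
Target odds: 0.75 ÷ 0.25 = 3.
Need (9/991) × 15.75ⁿ ≥ 3, i.e. 15.75ⁿ ≥ 991/3.
15.75² = 248.0625 falls short of 991/3 but 15.75³ = 3906.984375 reaches it, so n = 3.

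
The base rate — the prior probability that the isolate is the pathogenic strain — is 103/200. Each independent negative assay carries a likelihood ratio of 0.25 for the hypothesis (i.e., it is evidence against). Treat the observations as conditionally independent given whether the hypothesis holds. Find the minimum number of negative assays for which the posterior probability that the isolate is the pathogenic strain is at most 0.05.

Prior odds = 0.515/0.485 = 103/97.
Likelihood ratio per negative assay = 0.25.
Target posterior odds = 0.05/0.95 = 1/19.
Require 0.25ⁿ ≤ 1/19 ÷ (103/97) = 97/1957.
0.25² = 0.0625 is still above 97/1957 but 0.25³ = 0.015625 is at or below it, so n = 3.

3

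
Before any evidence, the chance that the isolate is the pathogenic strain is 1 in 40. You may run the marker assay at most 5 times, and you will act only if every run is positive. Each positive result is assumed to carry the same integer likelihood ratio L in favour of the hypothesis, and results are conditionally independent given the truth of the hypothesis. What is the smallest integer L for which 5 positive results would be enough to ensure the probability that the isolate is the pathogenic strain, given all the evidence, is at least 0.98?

Prior odds = 0.025/0.975 = 1/39.
Target odds = 0.98/0.02 = 49.
Need L⁵ ≥ 49 ÷ (1/39) = 1911.
4⁵ = 1024 < 1911 ≤ 3125 = 5⁵, so L = 5.

5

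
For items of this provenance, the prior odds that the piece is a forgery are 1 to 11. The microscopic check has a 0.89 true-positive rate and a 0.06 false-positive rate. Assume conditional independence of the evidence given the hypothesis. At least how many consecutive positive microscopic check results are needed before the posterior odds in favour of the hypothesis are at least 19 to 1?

2

Prior odds = 1/11.
Likelihood ratio of a positive result = 0.89/0.06 = 89/6.
Target odds = 19.
Require (89/6)ⁿ ≥ 19 ÷ (1/11) = 209.
(89/6)¹ = 89/6 falls short of 209 but (89/6)² = 7921/36 reaches it, so n = 2.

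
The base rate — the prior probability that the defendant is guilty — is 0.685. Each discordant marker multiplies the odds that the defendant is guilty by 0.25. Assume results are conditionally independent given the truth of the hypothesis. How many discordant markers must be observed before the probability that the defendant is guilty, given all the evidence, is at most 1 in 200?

5

Prior odds = 0.685/0.315 = 137/63.
Likelihood ratio per discordant marker = 0.25.
Target posterior odds = 0.005/0.995 = 1/199.
Need (137/63) × 0.25ⁿ ≤ 1/199, i.e. 0.25ⁿ ≤ 63/27263.
0.25⁴ = 0.00390625 is still above 63/27263 but 0.25⁵ = 1/1024 is at or below it, so n = 5.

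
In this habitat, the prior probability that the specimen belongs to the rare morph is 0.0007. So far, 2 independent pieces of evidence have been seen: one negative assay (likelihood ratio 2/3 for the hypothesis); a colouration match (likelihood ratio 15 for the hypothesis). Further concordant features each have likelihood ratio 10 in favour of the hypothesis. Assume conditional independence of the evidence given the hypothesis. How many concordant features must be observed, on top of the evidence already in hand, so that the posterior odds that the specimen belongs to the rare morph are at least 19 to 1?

Prior odds = 0.0007/0.9993 = 7/9993.
Combined Bayes factor of the evidence already in hand = (2/3) × 15 = 10.
Odds after that evidence = (7/9993) × 10 = 70/9993.
Target odds = 19.
Need 10ⁿ ≥ 19 ÷ (70/9993) = 189867/70.
10³ = 1000 falls short of 189867/70 but 10⁴ = 10000 reaches it, so n = 4.

4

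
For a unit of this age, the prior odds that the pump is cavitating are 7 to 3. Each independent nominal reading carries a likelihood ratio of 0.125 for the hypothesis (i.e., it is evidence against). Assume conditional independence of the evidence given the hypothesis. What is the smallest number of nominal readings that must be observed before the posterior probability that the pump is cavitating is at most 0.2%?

4

Prior odds = 7/3.
Likelihood ratio per nominal reading = 0.125.
Target odds: 0.002 ÷ 0.998 = 1/499.
Need (7/3) × 0.125ⁿ ≤ 1/499, i.e. 0.125ⁿ ≤ 3/3493.
0.125³ = 0.001953125 is still above 3/3493 but 0.125⁴ = 1/4096 is at or below it, so n = 4.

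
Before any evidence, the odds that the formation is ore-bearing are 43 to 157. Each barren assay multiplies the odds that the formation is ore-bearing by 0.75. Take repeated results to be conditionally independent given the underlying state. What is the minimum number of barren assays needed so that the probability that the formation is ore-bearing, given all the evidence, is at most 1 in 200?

Prior odds = 43/157.
Likelihood ratio per barren assay = 0.75.
Target odds: 0.005 ÷ 0.995 = 1/199.
Need (43/157) × 0.75ⁿ ≤ 1/199, i.e. 0.75ⁿ ≤ 157/8557.
0.75¹³ = 1594323/67108864 is still above 157/8557 but 0.75¹⁴ = 4782969/268435456 is at or below it, so n = 14.

14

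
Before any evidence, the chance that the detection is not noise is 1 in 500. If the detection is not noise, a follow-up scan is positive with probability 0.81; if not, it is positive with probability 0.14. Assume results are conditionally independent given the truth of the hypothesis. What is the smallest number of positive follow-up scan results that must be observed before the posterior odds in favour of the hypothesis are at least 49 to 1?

Prior odds = 0.002/0.998 = 1/499.
Likelihood ratio of a positive = 0.81/0.14 = 81/14.
Target odds = 49.
Require (81/14)ⁿ ≥ 49 ÷ (1/499) = 24451.
(81/14)⁵ ≈6483.13 falls short of 24451 but (81/14)⁶ ≈37509.6 reaches it, so n = 6.

6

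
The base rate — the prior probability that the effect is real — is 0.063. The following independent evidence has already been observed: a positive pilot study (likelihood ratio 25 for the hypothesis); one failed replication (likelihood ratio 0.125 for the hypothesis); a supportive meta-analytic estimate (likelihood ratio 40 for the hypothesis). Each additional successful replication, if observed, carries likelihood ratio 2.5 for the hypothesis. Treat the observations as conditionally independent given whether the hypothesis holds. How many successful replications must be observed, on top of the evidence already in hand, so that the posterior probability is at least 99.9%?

6

Prior odds = 0.063/0.937 = 63/937.
Combined Bayes factor of the evidence already in hand = 25 × 0.125 × 40 = 125.
Odds after that evidence = (63/937) × 125 = 7875/937.
Target odds = 0.999/0.001 = 999.
Need 2.5ⁿ ≥ 999 ÷ (7875/937) = 104007/875.
2.5⁵ = 97.65625 falls short of 104007/875 but 2.5⁶ = 244.140625 reaches it, so n = 6.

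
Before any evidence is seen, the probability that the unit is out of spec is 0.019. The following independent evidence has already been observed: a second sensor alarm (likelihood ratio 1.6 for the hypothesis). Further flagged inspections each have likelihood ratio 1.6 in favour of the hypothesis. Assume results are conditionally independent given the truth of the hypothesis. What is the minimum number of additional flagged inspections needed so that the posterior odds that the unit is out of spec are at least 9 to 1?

13

Prior odds = 0.019/0.981 = 19/981.
Bayes factor of the evidence already in hand = 1.6.
Odds after that evidence = (19/981) × 1.6 = 152/4905.
Target odds = 9.
Need 1.6ⁿ ≥ 9 ÷ (152/4905) = 44145/152.
1.6¹² ≈281.475 falls short of 44145/152 but 1.6¹³ ≈450.36 reaches it, so n = 13.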